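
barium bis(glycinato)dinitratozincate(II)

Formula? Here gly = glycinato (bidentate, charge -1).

Ligands: 2 nitrato (NO3, -1), 2 glycinato (gly, -1). Ligand charge sum = -4.
With Zn in oxidation state +2, the complex ion is [Zn...]^2−.
Charge balance with barium (+2) requires 1 complex ion per 1 barium.

Ba[Zn(gly)2(NO3)2]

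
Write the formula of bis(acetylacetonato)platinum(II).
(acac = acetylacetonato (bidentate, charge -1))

Ligands: 2 acetylacetonato (acac, -1). Ligand charge sum = -2.
With Pt in oxidation state +2, the complex ion is [Pt...].

[Pt(acac)2]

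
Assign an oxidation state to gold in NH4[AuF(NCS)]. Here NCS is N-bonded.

1 ammonium outside the brackets (+1 each) → the complex ion is 1−.
Ligand charges: 1×NCS = -1; 1×F = -1; sum -2.
Au + (-2) = 1− ⇒ Au is +1.

+1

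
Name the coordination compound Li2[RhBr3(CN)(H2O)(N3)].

lithium aquaazidotribromocyanorhodate(III)

The 2 lithium counter-ions carry a total charge of +2, so each complex ion is 2−.
Ligand charges: 1×aqua (neutral), 1×azido (-1 each), 3×bromo (-1 each), 1×cyano (-1 each); total -5. So Rh + (-5) = 2−, giving Rh = +3.
Ligands are named alphabetically: aqua before azido before bromo before cyano.
The complex ion is anionic, so rhodium takes the -ate form rhodate(III).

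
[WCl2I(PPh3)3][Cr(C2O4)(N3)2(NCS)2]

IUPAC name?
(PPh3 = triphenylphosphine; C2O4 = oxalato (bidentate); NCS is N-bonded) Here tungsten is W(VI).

dichloroiodotris(triphenylphosphine)tungsten(VI) diazidodiisothiocyanatooxalatochromate(III)

W is given as +6; the cation's ligand charges sum to -3, so the complex cation is 3+.
A 1:1 salt means the anion carries the equal and opposite charge, 3−.
Anion: ligand charges sum to -6; for the ion to be 3−, Cr = +3.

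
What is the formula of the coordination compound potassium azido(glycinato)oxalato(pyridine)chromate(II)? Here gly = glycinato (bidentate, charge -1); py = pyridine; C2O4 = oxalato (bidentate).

Ligands: 1 glycinato (gly, -1), 1 pyridine (py, neutral), 1 oxalato (C2O4, -2), 1 azido (N3, -1). Ligand charge sum = -4.
With Cr in oxidation state +2, the complex ion is [Cr...]^2−.
Charge balance with potassium (+1) requires 1 complex ion per 2 potassium.

K2[Cr(C2O4)(gly)(N3)(py)]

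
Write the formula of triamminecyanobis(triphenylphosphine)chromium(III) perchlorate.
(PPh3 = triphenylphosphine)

Ligands: 2 triphenylphosphine (PPh3, neutral), 3 ammine (NH3, neutral), 1 cyano (CN, -1). Ligand charge sum = -1.
Charge balance with perchlorate (-1) requires 1 complex ion per 2 perchlorate.

[Cr(CN)(NH3)3(PPh3)2](ClO4)2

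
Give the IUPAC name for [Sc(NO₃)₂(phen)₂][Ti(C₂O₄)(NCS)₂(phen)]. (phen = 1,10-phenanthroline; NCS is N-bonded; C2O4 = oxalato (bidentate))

dinitratobis(1,10-phenanthroline)scandium(III) diisothiocyanatooxalato(1,10-phenanthroline)titanate(III)

Both ions are complex: the cation is named first with the plain metal name, the anion second with the -ate form; each ion's ligands are alphabetised independently.
Scandium is always +3 in its complexes; the cation's ligand charges sum to -2, so the complex cation is 1+.
A 1:1 salt means the anion carries the equal and opposite charge, 1−.
Anion: ligand charges sum to -4; for the ion to be 1−, Ti = +3.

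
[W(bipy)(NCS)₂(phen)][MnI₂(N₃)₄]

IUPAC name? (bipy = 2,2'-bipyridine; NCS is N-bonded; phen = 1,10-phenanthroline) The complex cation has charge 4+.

Both ions are complex: the cation is named first with the plain metal name, the anion second with the -ate form; each ion's ligands are alphabetised independently.
The complex cation is given as 4+; its ligand charges sum to -2, so W = +6.
A 1:1 salt means the anion carries the equal and opposite charge, 4−.
Anion: ligand charges sum to -6; for the ion to be 4−, Mn = +2.

(2,2'-bipyridine)diisothiocyanato(1,10-phenanthroline)tungsten(VI) tetraazidodiiodomanganate(II)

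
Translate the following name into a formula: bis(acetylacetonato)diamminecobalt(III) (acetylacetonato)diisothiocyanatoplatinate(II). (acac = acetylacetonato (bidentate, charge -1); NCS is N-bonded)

Cation [Co…]: ligand charges -2, Co(III) ⇒ ion charge 1+.
Anion [Pt…]: ligand charges -3, Pt(II) ⇒ ion charge 1−.
One 1+ cation balances one 1− anion.

[Co(acac)2(NH3)2][Pt(acac)(NCS)2]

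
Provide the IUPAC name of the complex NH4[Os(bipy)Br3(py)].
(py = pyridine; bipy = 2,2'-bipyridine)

ammonium (2,2'-bipyridine)tribromo(pyridine)osmate(II)

The 1 ammonium counter-ion carries a total charge of +1, so each complex ion is 1−.
Ligand charges: 1×pyridine (neutral), 1×2,2'-bipyridine (neutral), 3×bromo (-1 each); total -3. So Os + (-3) = 1−, giving Os = +2.
The complex ion is anionic, so osmium takes the -ate form osmate(II).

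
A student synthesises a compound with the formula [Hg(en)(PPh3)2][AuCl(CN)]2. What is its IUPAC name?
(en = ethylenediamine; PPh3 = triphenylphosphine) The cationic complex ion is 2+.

(ethylenediamine)bis(triphenylphosphine)mercury(II) chlorocyanoaurate(I)

Both ions are complex: the cation is named first with the plain metal name, the anion second with the -ate form; each ion's ligands are alphabetised independently.
The complex cation is given as 2+; its ligand charges sum to 0, so Hg = +2.
With 2 anions per cation, each anion must be 2/2 = 1−.
Anion: ligand charges sum to -2; for the ion to be 1−, Au = +1.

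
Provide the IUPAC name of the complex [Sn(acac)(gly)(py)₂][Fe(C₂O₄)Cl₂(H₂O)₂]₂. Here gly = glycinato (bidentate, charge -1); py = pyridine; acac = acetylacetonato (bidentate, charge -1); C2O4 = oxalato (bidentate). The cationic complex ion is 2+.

Both ions are complex: the cation is named first with the plain metal name, the anion second with the -ate form; each ion's ligands are alphabetised independently.
The complex cation is given as 2+; its ligand charges sum to -2, so Sn = +4.
With 2 anions per cation, each anion must be 2/2 = 1−.
Anion: ligand charges sum to -4; for the ion to be 1−, Fe = +3.

(acetylacetonato)(glycinato)bis(pyridine)tin(IV) diaquadichlorooxalatoferrate(III)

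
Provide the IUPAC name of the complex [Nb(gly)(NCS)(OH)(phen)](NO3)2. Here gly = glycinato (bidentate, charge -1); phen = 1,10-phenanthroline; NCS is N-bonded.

(glycinato)hydroxoisothiocyanato(1,10-phenanthroline)niobium(V) nitrate

The 2 nitrate counter-ions carry a total charge of -2, so each complex ion is 2+.
Ligand charges: 1×glycinato (-1 each), 1×1,10-phenanthroline (neutral), 1×isothiocyanato (-1 each), 1×hydroxo (-1 each); total -3. So Nb + (-3) = 2+, giving Nb = +5.
Ligands are named alphabetically: glycinato before hydroxo before isothiocyanato before phenanthroline.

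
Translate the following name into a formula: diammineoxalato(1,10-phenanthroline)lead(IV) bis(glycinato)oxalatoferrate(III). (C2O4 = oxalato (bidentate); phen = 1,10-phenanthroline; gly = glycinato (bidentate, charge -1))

[Pb(C2O4)(NH3)2(phen)][Fe(C2O4)(gly)2]2

Cation [Pb…]: ligand charges -2, Pb(IV) ⇒ ion charge 2+.
Anion [Fe…]: ligand charges -4, Fe(III) ⇒ ion charge 1−.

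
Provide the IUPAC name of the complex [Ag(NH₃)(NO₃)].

There is no counter-ion, so the complex is neutral overall.
Ligand charges: 1×nitrato (-1 each), 1×ammine (neutral); total -1. So Ag + (-1) = 0, giving Ag = +1.
Ligands are named alphabetically: ammine before nitrato.

amminenitratosilver(I)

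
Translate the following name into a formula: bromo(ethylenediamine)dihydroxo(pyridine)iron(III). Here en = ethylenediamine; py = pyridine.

Ligands: 1 ethylenediamine (en, neutral), 2 hydroxo (OH, -1), 1 pyridine (py, neutral), 1 bromo (Br, -1). Ligand charge sum = -3.
With Fe in oxidation state +3, the complex ion is [Fe...].

[FeBr(en)(OH)2(py)]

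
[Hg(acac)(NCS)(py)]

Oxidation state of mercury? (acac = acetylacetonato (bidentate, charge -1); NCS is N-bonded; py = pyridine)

No counter-ion: the bracketed complex is neutral.
Ligand charges: 1×acac = -1; 1×NCS = -1; 1×py neutral; sum -2.
Hg + (-2) = 0 ⇒ Hg is +2.

+2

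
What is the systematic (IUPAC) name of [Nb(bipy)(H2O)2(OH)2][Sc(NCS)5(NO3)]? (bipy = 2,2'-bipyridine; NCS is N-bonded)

diaqua(2,2'-bipyridine)dihydroxoniobium(V) pentaisothiocyanatonitratoscandate(III)

Both ions are complex: the cation is named first with the plain metal name, the anion second with the -ate form; each ion's ligands are alphabetised independently.
Scandium is always +3 in its complexes; the anion's ligand charges sum to -6, so the complex anion is 3−.
A 1:1 salt means the cation carries the equal and opposite charge, 3+.
Cation: ligand charges sum to -2; for the ion to be 3+, Nb = +5.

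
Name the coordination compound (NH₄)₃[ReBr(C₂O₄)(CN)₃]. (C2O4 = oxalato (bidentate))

ammonium bromotricyanooxalatorhenate(III)

The 3 ammonium counter-ions carry a total charge of +3, so each complex ion is 3−.
Ligand charges: 1×bromo (-1 each), 1×oxalato (-2 each), 3×cyano (-1 each); total -6. So Re + (-6) = 3−, giving Re = +3.
Ligands are named alphabetically: bromo before cyano before oxalato.
The complex ion is anionic, so rhenium takes the -ate form rhenate(III).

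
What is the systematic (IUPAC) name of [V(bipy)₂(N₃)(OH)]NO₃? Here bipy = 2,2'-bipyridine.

The 1 nitrate counter-ion carries a total charge of -1, so each complex ion is 1+.
Ligand charges: 1×hydroxo (-1 each), 1×azido (-1 each), 2×2,2'-bipyridine (neutral); total -2. So V + (-2) = 1+, giving V = +3.
Ligands are named alphabetically: azido before bipyridine before hydroxo.

azidobis(2,2'-bipyridine)hydroxovanadium(III) nitrate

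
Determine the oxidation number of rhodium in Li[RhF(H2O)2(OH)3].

1 lithium outside the brackets (+1 each) → the complex ion is 1−.
Ligand charges: 2×H2O neutral; 3×OH = -3; 1×F = -1; sum -4.
Rh + (-4) = 1− ⇒ Rh is +3.

+3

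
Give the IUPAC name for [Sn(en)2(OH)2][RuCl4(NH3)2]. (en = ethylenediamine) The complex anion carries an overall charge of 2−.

The complex anion is given as 2−; its ligand charges sum to -4, so Ru = +2.
A 1:1 salt means the cation carries the equal and opposite charge, 2+.
Cation: ligand charges sum to -2; for the ion to be 2+, Sn = +4.

bis(ethylenediamine)dihydroxotin(IV) diamminetetrachlororuthenate(II)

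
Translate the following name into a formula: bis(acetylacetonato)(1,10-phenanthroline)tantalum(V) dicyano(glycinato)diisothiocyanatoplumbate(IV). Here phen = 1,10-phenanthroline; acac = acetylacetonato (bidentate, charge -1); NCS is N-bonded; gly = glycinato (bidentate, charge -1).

[Ta(acac)2(phen)][Pb(CN)2(gly)(NCS)2]3

Cation [Ta…]: ligand charges -2, Ta(V) ⇒ ion charge 3+.
Anion [Pb…]: ligand charges -5, Pb(IV) ⇒ ion charge 1−.
One 3+ cation requires 3 of the 1− anion.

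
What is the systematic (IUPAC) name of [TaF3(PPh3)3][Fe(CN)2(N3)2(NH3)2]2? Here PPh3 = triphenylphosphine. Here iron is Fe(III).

Fe is given as +3; the anion's ligand charges sum to -4, so the complex anion is 1−.
With 2 anions per cation, the cation must be 2×1 = 2+.
Cation: ligand charges sum to -3; for the ion to be 2+, Ta = +5.

trifluorotris(triphenylphosphine)tantalum(V) diamminediazidodicyanoferrate(III)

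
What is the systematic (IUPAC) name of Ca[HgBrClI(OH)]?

calcium bromochlorohydroxoiodomercurate(II)

The 1 calcium counter-ion carries a total charge of +2, so each complex ion is 2−.
Ligand charges: 1×hydroxo (-1 each), 1×bromo (-1 each), 1×chloro (-1 each), 1×iodo (-1 each); total -4. So Hg + (-4) = 2−, giving Hg = +2.
The complex ion is anionic, so mercury takes the -ate form mercurate(II).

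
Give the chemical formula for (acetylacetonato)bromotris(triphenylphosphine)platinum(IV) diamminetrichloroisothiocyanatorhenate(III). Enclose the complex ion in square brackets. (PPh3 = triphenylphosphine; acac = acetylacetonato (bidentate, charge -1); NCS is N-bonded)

[Pt(acac)Br(PPh3)3][ReCl3(NCS)(NH3)2]2

Cation [Pt…]: ligand charges -2, Pt(IV) ⇒ ion charge 2+.
Anion [Re…]: ligand charges -4, Re(III) ⇒ ion charge 1−.
One 2+ cation requires 2 of the 1− anion.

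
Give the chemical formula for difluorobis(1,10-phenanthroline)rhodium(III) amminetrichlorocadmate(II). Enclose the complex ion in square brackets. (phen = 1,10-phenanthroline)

[RhF2(phen)2][CdCl3(NH3)]

Cation [Rh…]: ligand charges -2, Rh(III) ⇒ ion charge 1+.
Anion [Cd…]: ligand charges -3, Cd(II) ⇒ ion charge 1−.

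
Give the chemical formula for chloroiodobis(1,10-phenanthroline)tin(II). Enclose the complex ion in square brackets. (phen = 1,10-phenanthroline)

[SnClI(phen)2]

Ligands: 1 iodo (I, -1), 2 1,10-phenanthroline (phen, neutral), 1 chloro (Cl, -1). Ligand charge sum = -2.
With Sn in oxidation state +2, the complex ion is [Sn...].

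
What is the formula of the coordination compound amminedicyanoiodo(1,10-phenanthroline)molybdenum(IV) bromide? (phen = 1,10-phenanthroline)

[Mo(CN)2I(NH3)(phen)]Br

Ligands: 1 iodo (I, -1), 2 cyano (CN, -1), 1 1,10-phenanthroline (phen, neutral), 1 ammine (NH3, neutral). Ligand charge sum = -3.
Charge balance with bromide (-1) requires 1 complex ion per 1 bromide.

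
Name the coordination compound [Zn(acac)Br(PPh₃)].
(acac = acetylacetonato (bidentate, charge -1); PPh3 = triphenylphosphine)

(acetylacetonato)bromo(triphenylphosphine)zinc(II)

There is no counter-ion, so the complex is neutral overall.
Ligand charges: 1×bromo (-1 each), 1×acetylacetonato (-1 each), 1×triphenylphosphine (neutral); total -2. So Zn + (-2) = 0, giving Zn = +2.
Ligands are named alphabetically: acetylacetonato before bromo before triphenylphosphine.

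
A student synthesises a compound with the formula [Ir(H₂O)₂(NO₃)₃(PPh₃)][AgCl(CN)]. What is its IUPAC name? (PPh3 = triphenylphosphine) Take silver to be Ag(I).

diaquatrinitrato(triphenylphosphine)iridium(IV) chlorocyanoargentate(I)

Both ions are complex: the cation is named first with the plain metal name, the anion second with the -ate form; each ion's ligands are alphabetised independently.
Ag is given as +1; the anion's ligand charges sum to -2, so the complex anion is 1−.
A 1:1 salt means the cation carries the equal and opposite charge, 1+.
Cation: ligand charges sum to -3; for the ion to be 1+, Ir = +4.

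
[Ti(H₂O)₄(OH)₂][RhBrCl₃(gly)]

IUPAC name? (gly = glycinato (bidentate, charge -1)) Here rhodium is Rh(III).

tetraaquadihydroxotitanium(IV) bromotrichloro(glycinato)rhodate(III)

Rh is given as +3; the anion's ligand charges sum to -5, so the complex anion is 2−.
A 1:1 salt means the cation carries the equal and opposite charge, 2+.
Cation: ligand charges sum to -2; for the ion to be 2+, Ti = +4.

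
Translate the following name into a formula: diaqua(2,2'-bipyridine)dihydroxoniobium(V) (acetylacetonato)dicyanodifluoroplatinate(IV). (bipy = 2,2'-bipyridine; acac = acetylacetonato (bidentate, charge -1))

Cation [Nb…]: ligand charges -2, Nb(V) ⇒ ion charge 3+.
Anion [Pt…]: ligand charges -5, Pt(IV) ⇒ ion charge 1−.

[Nb(bipy)(H2O)2(OH)2][Pt(acac)(CN)2F2]3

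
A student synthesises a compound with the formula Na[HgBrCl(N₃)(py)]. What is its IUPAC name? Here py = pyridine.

sodium azidobromochloro(pyridine)mercurate(II)

The 1 sodium counter-ion carries a total charge of +1, so each complex ion is 1−.
Ligand charges: 1×pyridine (neutral), 1×bromo (-1 each), 1×azido (-1 each), 1×chloro (-1 each); total -3. So Hg + (-3) = 1−, giving Hg = +2.
The complex ion is anionic, so mercury takes the -ate form mercurate(II).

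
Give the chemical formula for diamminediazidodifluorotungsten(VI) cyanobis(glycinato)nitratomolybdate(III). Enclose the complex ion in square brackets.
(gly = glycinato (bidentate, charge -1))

[WF2(N3)2(NH3)2][Mo(CN)(gly)2(NO3)]2

Cation [W…]: ligand charges -4, W(VI) ⇒ ion charge 2+.
Anion [Mo…]: ligand charges -4, Mo(III) ⇒ ion charge 1−.
One 2+ cation requires 2 of the 1− anion.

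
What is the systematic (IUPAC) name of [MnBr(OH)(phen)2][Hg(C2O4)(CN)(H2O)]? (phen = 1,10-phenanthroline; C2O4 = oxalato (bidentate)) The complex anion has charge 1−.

The complex anion is given as 1−; its ligand charges sum to -3, so Hg = +2.
A 1:1 salt means the cation carries the equal and opposite charge, 1+.
Cation: ligand charges sum to -2; for the ion to be 1+, Mn = +3.

bromohydroxobis(1,10-phenanthroline)manganese(III) aquacyanooxalatomercurate(II)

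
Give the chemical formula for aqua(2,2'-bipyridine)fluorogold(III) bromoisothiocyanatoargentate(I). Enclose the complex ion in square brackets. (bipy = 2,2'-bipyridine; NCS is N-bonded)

[Au(bipy)F(H2O)][AgBr(NCS)]2

Cation [Au…]: ligand charges -1, Au(III) ⇒ ion charge 2+.
Anion [Ag…]: ligand charges -2, Ag(I) ⇒ ion charge 1−.
One 2+ cation requires 2 of the 1− anion.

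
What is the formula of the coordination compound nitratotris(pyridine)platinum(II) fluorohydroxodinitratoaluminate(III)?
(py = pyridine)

Cation [Pt…]: ligand charges -1, Pt(II) ⇒ ion charge 1+.
Anion [Al…]: ligand charges -4, Al(III) ⇒ ion charge 1−.
One 1+ cation balances one 1− anion.

[Pt(NO3)(py)3][AlF(NO3)2(OH)]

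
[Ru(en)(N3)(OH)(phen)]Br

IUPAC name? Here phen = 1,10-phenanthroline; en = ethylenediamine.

azido(ethylenediamine)hydroxo(1,10-phenanthroline)ruthenium(III) bromide

The 1 bromide counter-ion carries a total charge of -1, so each complex ion is 1+.
Ligand charges: 1×azido (-1 each), 1×1,10-phenanthroline (neutral), 1×hydroxo (-1 each), 1×ethylenediamine (neutral); total -2. So Ru + (-2) = 1+, giving Ru = +3.
Ligands are named alphabetically: azido before ethylenediamine before hydroxo before phenanthroline.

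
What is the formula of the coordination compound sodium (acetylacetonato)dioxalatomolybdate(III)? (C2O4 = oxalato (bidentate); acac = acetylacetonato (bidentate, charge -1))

Ligands: 2 oxalato (C2O4, -2), 1 acetylacetonato (acac, -1). Ligand charge sum = -5.
With Mo in oxidation state +3, the complex ion is [Mo...]^2−.
Charge balance with sodium (+1) requires 1 complex ion per 2 sodium.

Na2[Mo(acac)(C2O4)2]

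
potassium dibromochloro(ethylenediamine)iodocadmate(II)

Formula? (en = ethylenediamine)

K2[CdBr2Cl(en)I]

Ligands: 1 chloro (Cl, -1), 1 ethylenediamine (en, neutral), 2 bromo (Br, -1), 1 iodo (I, -1). Ligand charge sum = -4.
Charge balance with potassium (+1) requires 1 complex ion per 2 potassium.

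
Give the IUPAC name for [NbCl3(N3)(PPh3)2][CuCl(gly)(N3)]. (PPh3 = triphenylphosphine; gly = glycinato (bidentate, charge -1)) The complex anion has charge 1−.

The complex anion is given as 1−; its ligand charges sum to -3, so Cu = +2.
A 1:1 salt means the cation carries the equal and opposite charge, 1+.
Cation: ligand charges sum to -4; for the ion to be 1+, Nb = +5.

azidotrichlorobis(triphenylphosphine)niobium(V) azidochloro(glycinato)cuprate(II)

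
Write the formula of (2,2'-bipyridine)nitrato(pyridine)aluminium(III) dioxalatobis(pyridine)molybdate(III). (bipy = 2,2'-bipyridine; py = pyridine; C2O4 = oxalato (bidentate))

Cation [Al…]: ligand charges -1, Al(III) ⇒ ion charge 2+.
Anion [Mo…]: ligand charges -4, Mo(III) ⇒ ion charge 1−.

[Al(bipy)(NO3)(py)][Mo(C2O4)2(py)2]2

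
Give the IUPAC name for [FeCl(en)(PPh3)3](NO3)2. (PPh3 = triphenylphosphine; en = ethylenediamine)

The 2 nitrate counter-ions carry a total charge of -2, so each complex ion is 2+.
Ligand charges: 1×chloro (-1 each), 3×triphenylphosphine (neutral), 1×ethylenediamine (neutral); total -1. So Fe + (-1) = 2+, giving Fe = +3.
Ligands are named alphabetically: chloro before ethylenediamine before triphenylphosphine.

chloro(ethylenediamine)tris(triphenylphosphine)iron(III) nitrate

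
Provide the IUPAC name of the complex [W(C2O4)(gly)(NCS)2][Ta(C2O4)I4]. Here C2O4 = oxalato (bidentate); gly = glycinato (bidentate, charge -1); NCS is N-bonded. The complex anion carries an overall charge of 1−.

(glycinato)diisothiocyanatooxalatotungsten(VI) tetraiodooxalatotantalate(V)

Both ions are complex: the cation is named first with the plain metal name, the anion second with the -ate form; each ion's ligands are alphabetised independently.
The complex anion is given as 1−; its ligand charges sum to -6, so Ta = +5.
A 1:1 salt means the cation carries the equal and opposite charge, 1+.
Cation: ligand charges sum to -5; for the ion to be 1+, W = +6.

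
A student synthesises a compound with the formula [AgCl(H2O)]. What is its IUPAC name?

aquachlorosilver(I)

There is no counter-ion, so the complex is neutral overall.
Ligand charges: 1×chloro (-1 each), 1×aqua (neutral); total -1. So Ag + (-1) = 0, giving Ag = +1.
Ligands are named alphabetically: aqua before chloro.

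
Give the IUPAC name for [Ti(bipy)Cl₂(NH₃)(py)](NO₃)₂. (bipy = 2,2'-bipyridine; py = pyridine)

The 2 nitrate counter-ions carry a total charge of -2, so each complex ion is 2+.
Ligand charges: 1×2,2'-bipyridine (neutral), 1×pyridine (neutral), 2×chloro (-1 each), 1×ammine (neutral); total -2. So Ti + (-2) = 2+, giving Ti = +4.
Ligands are named alphabetically: ammine before bipyridine before chloro before pyridine.

ammine(2,2'-bipyridine)dichloro(pyridine)titanium(IV) nitrate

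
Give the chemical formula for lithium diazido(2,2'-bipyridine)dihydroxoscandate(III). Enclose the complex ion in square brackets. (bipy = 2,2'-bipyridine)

Ligands: 2 azido (N3, -1), 1 2,2'-bipyridine (bipy, neutral), 2 hydroxo (OH, -1). Ligand charge sum = -4.
Charge balance with lithium (+1) requires 1 complex ion per 1 lithium.

Li[Sc(bipy)(N3)2(OH)2]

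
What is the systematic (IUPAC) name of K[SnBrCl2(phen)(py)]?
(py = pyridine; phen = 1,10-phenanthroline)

The 1 potassium counter-ion carries a total charge of +1, so each complex ion is 1−.
Ligand charges: 1×pyridine (neutral), 2×chloro (-1 each), 1×bromo (-1 each), 1×1,10-phenanthroline (neutral); total -3. So Sn + (-3) = 1−, giving Sn = +2.
Ligands are named alphabetically: bromo before chloro before phenanthroline before pyridine.
The complex ion is anionic, so tin takes the -ate form stannate(II).

potassium bromodichloro(1,10-phenanthroline)(pyridine)stannate(II)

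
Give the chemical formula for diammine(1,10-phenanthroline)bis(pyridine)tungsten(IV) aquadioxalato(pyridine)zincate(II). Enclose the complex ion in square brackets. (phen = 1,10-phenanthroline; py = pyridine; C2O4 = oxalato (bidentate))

Cation [W…]: ligand charges 0, W(IV) ⇒ ion charge 4+.
Anion [Zn…]: ligand charges -4, Zn(II) ⇒ ion charge 2−.
One 4+ cation requires 2 of the 2− anion.

[W(NH3)2(phen)(py)2][Zn(C2O4)2(H2O)(py)]2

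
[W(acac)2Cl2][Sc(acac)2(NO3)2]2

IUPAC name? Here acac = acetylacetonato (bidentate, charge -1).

bis(acetylacetonato)dichlorotungsten(VI) bis(acetylacetonato)dinitratoscandate(III)

Scandium is always +3 in its complexes; the anion's ligand charges sum to -4, so the complex anion is 1−.
With 2 anions per cation, the cation must be 2×1 = 2+.
Cation: ligand charges sum to -4; for the ion to be 2+, W = +6.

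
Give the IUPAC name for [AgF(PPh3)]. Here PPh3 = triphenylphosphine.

fluoro(triphenylphosphine)silver(I)

There is no counter-ion, so the complex is neutral overall.
Ligand charges: 1×triphenylphosphine (neutral), 1×fluoro (-1 each); total -1. So Ag + (-1) = 0, giving Ag = +1.
Ligands are named alphabetically: fluoro before triphenylphosphine.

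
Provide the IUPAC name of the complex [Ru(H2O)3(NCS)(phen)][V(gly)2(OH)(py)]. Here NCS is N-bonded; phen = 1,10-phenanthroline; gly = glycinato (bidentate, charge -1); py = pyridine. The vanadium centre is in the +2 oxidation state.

Both ions are complex: the cation is named first with the plain metal name, the anion second with the -ate form; each ion's ligands are alphabetised independently.
V is given as +2; the anion's ligand charges sum to -3, so the complex anion is 1−.
A 1:1 salt means the cation carries the equal and opposite charge, 1+.
Cation: ligand charges sum to -1; for the ion to be 1+, Ru = +2.

triaquaisothiocyanato(1,10-phenanthroline)ruthenium(II) bis(glycinato)hydroxo(pyridine)vanadate(II)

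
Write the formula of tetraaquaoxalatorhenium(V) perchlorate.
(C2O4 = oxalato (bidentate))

Ligands: 4 aqua (H2O, neutral), 1 oxalato (C2O4, -2). Ligand charge sum = -2.
With Re in oxidation state +5, the complex ion is [Re...]^3+.
Charge balance with perchlorate (-1) requires 1 complex ion per 3 perchlorate.

[Re(C2O4)(H2O)4](ClO4)3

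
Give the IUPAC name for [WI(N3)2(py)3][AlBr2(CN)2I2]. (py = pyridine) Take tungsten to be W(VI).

W is given as +6; the cation's ligand charges sum to -3, so the complex cation is 3+.
A 1:1 salt means the anion carries the equal and opposite charge, 3−.
Anion: ligand charges sum to -6; for the ion to be 3−, Al = +3.

diazidoiodotris(pyridine)tungsten(VI) dibromodicyanodiiodoaluminate(III)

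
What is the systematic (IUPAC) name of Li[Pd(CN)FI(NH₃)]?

The 1 lithium counter-ion carries a total charge of +1, so each complex ion is 1−.
Ligand charges: 1×iodo (-1 each), 1×cyano (-1 each), 1×ammine (neutral), 1×fluoro (-1 each); total -3. So Pd + (-3) = 1−, giving Pd = +2.
The complex ion is anionic, so palladium takes the -ate form palladate(II).

lithium amminecyanofluoroiodopalladate(II)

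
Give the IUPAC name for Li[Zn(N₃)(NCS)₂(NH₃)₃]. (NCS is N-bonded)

The 1 lithium counter-ion carries a total charge of +1, so each complex ion is 1−.
Ligand charges: 1×azido (-1 each), 3×ammine (neutral), 2×isothiocyanato (-1 each); total -3. So Zn + (-3) = 1−, giving Zn = +2.
Ligands are named alphabetically: ammine before azido before isothiocyanato.
The complex ion is anionic, so zinc takes the -ate form zincate(II).

lithium triammineazidodiisothiocyanatozincate(II)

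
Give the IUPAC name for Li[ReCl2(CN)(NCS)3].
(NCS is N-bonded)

The 1 lithium counter-ion carries a total charge of +1, so each complex ion is 1−.
Ligand charges: 1×cyano (-1 each), 3×isothiocyanato (-1 each), 2×chloro (-1 each); total -6. So Re + (-6) = 1−, giving Re = +5.
Ligands are named alphabetically: chloro before cyano before isothiocyanato.
The complex ion is anionic, so rhenium takes the -ate form rhenate(V).

lithium dichlorocyanotriisothiocyanatorhenate(V)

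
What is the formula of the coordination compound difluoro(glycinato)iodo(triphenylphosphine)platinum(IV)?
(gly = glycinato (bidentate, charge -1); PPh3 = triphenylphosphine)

Ligands: 2 fluoro (F, -1), 1 glycinato (gly, -1), 1 triphenylphosphine (PPh3, neutral), 1 iodo (I, -1). Ligand charge sum = -4.
With Pt in oxidation state +4, the complex ion is [Pt...].

[PtF2(gly)I(PPh3)]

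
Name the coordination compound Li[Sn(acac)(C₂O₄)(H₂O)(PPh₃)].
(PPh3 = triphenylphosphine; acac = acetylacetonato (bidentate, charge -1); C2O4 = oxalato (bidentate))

lithium (acetylacetonato)aquaoxalato(triphenylphosphine)stannate(II)

The 1 lithium counter-ion carries a total charge of +1, so each complex ion is 1−.
Ligand charges: 1×triphenylphosphine (neutral), 1×acetylacetonato (-1 each), 1×oxalato (-2 each), 1×aqua (neutral); total -3. So Sn + (-3) = 1−, giving Sn = +2.
The complex ion is anionic, so tin takes the -ate form stannate(II).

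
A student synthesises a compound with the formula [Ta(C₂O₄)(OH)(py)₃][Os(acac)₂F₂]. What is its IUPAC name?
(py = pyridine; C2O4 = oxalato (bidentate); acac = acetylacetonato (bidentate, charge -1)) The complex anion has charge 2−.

hydroxooxalatotris(pyridine)tantalum(V) bis(acetylacetonato)difluoroosmate(II)

The complex anion is given as 2−; its ligand charges sum to -4, so Os = +2.
A 1:1 salt means the cation carries the equal and opposite charge, 2+.
Cation: ligand charges sum to -3; for the ion to be 2+, Ta = +5.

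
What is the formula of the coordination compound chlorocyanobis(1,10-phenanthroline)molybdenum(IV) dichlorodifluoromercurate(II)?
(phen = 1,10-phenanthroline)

[MoCl(CN)(phen)2][HgCl2F2]

Cation [Mo…]: ligand charges -2, Mo(IV) ⇒ ion charge 2+.
Anion [Hg…]: ligand charges -4, Hg(II) ⇒ ion charge 2−.
One 2+ cation balances one 2− anion.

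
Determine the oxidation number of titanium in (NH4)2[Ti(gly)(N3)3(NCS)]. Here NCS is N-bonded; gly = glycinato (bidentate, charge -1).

+3

2 ammonium outside the brackets (+1 each) → the complex ion is 2−.
Ligand charges: 1×NCS = -1; 1×gly = -1; 3×N3 = -3; sum -5.
Ti + (-5) = 2− ⇒ Ti is +3.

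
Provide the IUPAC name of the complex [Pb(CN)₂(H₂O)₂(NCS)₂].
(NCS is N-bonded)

There is no counter-ion, so the complex is neutral overall.
Ligand charges: 2×isothiocyanato (-1 each), 2×aqua (neutral), 2×cyano (-1 each); total -4. So Pb + (-4) = 0, giving Pb = +4.
Ligands are named alphabetically: aqua before cyano before isothiocyanato.

diaquadicyanodiisothiocyanatolead(IV)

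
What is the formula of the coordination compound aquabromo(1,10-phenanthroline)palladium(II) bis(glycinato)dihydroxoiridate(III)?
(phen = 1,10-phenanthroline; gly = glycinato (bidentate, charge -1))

Cation [Pd…]: ligand charges -1, Pd(II) ⇒ ion charge 1+.
Anion [Ir…]: ligand charges -4, Ir(III) ⇒ ion charge 1−.

[PdBr(H2O)(phen)][Ir(gly)2(OH)2]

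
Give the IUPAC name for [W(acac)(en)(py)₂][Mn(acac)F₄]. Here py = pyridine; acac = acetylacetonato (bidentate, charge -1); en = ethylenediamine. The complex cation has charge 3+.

(acetylacetonato)(ethylenediamine)bis(pyridine)tungsten(IV) (acetylacetonato)tetrafluoromanganate(II)

Both ions are complex: the cation is named first with the plain metal name, the anion second with the -ate form; each ion's ligands are alphabetised independently.
The complex cation is given as 3+; its ligand charges sum to -1, so W = +4.
A 1:1 salt means the anion carries the equal and opposite charge, 3−.
Anion: ligand charges sum to -5; for the ion to be 3−, Mn = +2.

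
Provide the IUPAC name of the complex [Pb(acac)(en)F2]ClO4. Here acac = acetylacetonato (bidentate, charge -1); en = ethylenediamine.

The 1 perchlorate counter-ion carries a total charge of -1, so each complex ion is 1+.
Ligand charges: 1×acetylacetonato (-1 each), 1×ethylenediamine (neutral), 2×fluoro (-1 each); total -3. So Pb + (-3) = 1+, giving Pb = +4.
Ligands are named alphabetically: acetylacetonato before ethylenediamine before fluoro.

(acetylacetonato)(ethylenediamine)difluorolead(IV) perchlorate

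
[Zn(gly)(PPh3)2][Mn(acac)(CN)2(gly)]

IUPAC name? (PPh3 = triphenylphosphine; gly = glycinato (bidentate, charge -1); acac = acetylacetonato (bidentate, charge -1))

(glycinato)bis(triphenylphosphine)zinc(II) (acetylacetonato)dicyano(glycinato)manganate(III)

Both ions are complex: the cation is named first with the plain metal name, the anion second with the -ate form; each ion's ligands are alphabetised independently.
Zinc is always +2 in its complexes; the cation's ligand charges sum to -1, so the complex cation is 1+.
A 1:1 salt means the anion carries the equal and opposite charge, 1−.
Anion: ligand charges sum to -4; for the ion to be 1−, Mn = +3.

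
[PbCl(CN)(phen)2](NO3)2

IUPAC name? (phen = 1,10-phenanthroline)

chlorocyanobis(1,10-phenanthroline)lead(IV) nitrate

The 2 nitrate counter-ions carry a total charge of -2, so each complex ion is 2+.
Ligand charges: 1×chloro (-1 each), 2×1,10-phenanthroline (neutral), 1×cyano (-1 each); total -2. So Pb + (-2) = 2+, giving Pb = +4.
Ligands are named alphabetically: chloro before cyano before phenanthroline.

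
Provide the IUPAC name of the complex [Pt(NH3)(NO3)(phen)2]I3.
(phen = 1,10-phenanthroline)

amminenitratobis(1,10-phenanthroline)platinum(IV) iodide

The 3 iodide counter-ions carry a total charge of -3, so each complex ion is 3+.
Ligand charges: 1×nitrato (-1 each), 2×1,10-phenanthroline (neutral), 1×ammine (neutral); total -1. So Pt + (-1) = 3+, giving Pt = +4.
Ligands are named alphabetically: ammine before nitrato before phenanthroline.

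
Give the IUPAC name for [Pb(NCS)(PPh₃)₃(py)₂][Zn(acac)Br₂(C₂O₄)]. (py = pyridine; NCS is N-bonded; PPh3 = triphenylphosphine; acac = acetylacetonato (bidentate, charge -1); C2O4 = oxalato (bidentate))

Zinc is always +2 in its complexes; the anion's ligand charges sum to -5, so the complex anion is 3−.
A 1:1 salt means the cation carries the equal and opposite charge, 3+.
Cation: ligand charges sum to -1; for the ion to be 3+, Pb = +4.

isothiocyanatobis(pyridine)tris(triphenylphosphine)lead(IV) (acetylacetonato)dibromooxalatozincate(II)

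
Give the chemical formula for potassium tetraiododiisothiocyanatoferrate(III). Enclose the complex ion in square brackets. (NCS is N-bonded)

K3[FeI4(NCS)2]

Ligands: 4 iodo (I, -1), 2 isothiocyanato (NCS, -1). Ligand charge sum = -6.
With Fe in oxidation state +3, the complex ion is [Fe...]^3−.
Charge balance with potassium (+1) requires 1 complex ion per 3 potassium.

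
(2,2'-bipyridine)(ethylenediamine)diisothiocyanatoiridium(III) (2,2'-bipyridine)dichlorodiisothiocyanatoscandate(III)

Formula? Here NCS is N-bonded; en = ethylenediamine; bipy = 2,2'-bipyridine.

Cation [Ir…]: ligand charges -2, Ir(III) ⇒ ion charge 1+.
Anion [Sc…]: ligand charges -4, Sc(III) ⇒ ion charge 1−.
One 1+ cation balances one 1− anion.

[Ir(bipy)(en)(NCS)2][Sc(bipy)Cl2(NCS)2]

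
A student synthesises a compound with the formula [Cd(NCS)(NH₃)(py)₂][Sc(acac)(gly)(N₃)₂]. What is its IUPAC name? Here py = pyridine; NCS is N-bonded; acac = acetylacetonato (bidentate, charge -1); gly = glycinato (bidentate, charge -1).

Cadmium is always +2 in its complexes; the cation's ligand charges sum to -1, so the complex cation is 1+.
A 1:1 salt means the anion carries the equal and opposite charge, 1−.
Anion: ligand charges sum to -4; for the ion to be 1−, Sc = +3.

ammineisothiocyanatobis(pyridine)cadmium(II) (acetylacetonato)diazido(glycinato)scandate(III)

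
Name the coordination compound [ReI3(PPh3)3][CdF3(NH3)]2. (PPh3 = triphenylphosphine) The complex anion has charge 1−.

triiodotris(triphenylphosphine)rhenium(V) amminetrifluorocadmate(II)

Both ions are complex: the cation is named first with the plain metal name, the anion second with the -ate form; each ion's ligands are alphabetised independently.
The complex anion is given as 1−; its ligand charges sum to -3, so Cd = +2.
With 2 anions per cation, the cation must be 2×1 = 2+.
Cation: ligand charges sum to -3; for the ion to be 2+, Re = +5.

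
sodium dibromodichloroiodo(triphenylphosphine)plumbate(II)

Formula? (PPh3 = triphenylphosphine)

Na3[PbBr2Cl2I(PPh3)]

Ligands: 1 triphenylphosphine (PPh3, neutral), 1 iodo (I, -1), 2 chloro (Cl, -1), 2 bromo (Br, -1). Ligand charge sum = -5.
With Pb in oxidation state +2, the complex ion is [Pb...]^3−.
Charge balance with sodium (+1) requires 1 complex ion per 3 sodium.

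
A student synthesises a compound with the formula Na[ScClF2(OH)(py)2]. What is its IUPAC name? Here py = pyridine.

The 1 sodium counter-ion carries a total charge of +1, so each complex ion is 1−.
Ligand charges: 2×pyridine (neutral), 2×fluoro (-1 each), 1×hydroxo (-1 each), 1×chloro (-1 each); total -4. So Sc + (-4) = 1−, giving Sc = +3.
Ligands are named alphabetically: chloro before fluoro before hydroxo before pyridine.
The complex ion is anionic, so scandium takes the -ate form scandate(III).

sodium chlorodifluorohydroxobis(pyridine)scandate(III)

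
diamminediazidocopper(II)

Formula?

[Cu(N3)2(NH3)2]

Ligands: 2 azido (N3, -1), 2 ammine (NH3, neutral). Ligand charge sum = -2.
With Cu in oxidation state +2, the complex ion is [Cu...].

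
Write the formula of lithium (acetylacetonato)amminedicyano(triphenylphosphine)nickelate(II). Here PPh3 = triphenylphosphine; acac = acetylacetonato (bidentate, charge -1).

Ligands: 2 cyano (CN, -1), 1 triphenylphosphine (PPh3, neutral), 1 acetylacetonato (acac, -1), 1 ammine (NH3, neutral). Ligand charge sum = -3.
With Ni in oxidation state +2, the complex ion is [Ni...]^1−.
Charge balance with lithium (+1) requires 1 complex ion per 1 lithium.

Li[Ni(acac)(CN)2(NH3)(PPh3)]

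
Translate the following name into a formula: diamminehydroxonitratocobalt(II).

[Co(NH3)2(NO3)(OH)]

Ligands: 1 nitrato (NO3, -1), 2 ammine (NH3, neutral), 1 hydroxo (OH, -1). Ligand charge sum = -2.
With Co in oxidation state +2, the complex ion is [Co...].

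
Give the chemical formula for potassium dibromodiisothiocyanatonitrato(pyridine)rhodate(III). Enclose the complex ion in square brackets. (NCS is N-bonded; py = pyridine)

Ligands: 2 isothiocyanato (NCS, -1), 1 pyridine (py, neutral), 2 bromo (Br, -1), 1 nitrato (NO3, -1). Ligand charge sum = -5.
Charge balance with potassium (+1) requires 1 complex ion per 2 potassium.

K2[RhBr2(NCS)2(NO3)(py)]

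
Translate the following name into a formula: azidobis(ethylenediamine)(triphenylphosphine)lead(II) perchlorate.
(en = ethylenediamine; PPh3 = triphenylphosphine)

Ligands: 2 ethylenediamine (en, neutral), 1 triphenylphosphine (PPh3, neutral), 1 azido (N3, -1). Ligand charge sum = -1.
With Pb in oxidation state +2, the complex ion is [Pb...]^1+.
Charge balance with perchlorate (-1) requires 1 complex ion per 1 perchlorate.

[Pb(en)2(N3)(PPh3)]ClO4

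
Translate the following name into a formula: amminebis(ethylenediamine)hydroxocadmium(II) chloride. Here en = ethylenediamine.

Ligands: 1 ammine (NH3, neutral), 1 hydroxo (OH, -1), 2 ethylenediamine (en, neutral). Ligand charge sum = -1.
With Cd in oxidation state +2, the complex ion is [Cd...]^1+.
Charge balance with chloride (-1) requires 1 complex ion per 1 chloride.

[Cd(en)2(NH3)(OH)]Cl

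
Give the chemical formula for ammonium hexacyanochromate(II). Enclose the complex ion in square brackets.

(NH4)4[Cr(CN)6]

Ligands: 6 cyano (CN, -1). Ligand charge sum = -6.
Charge balance with ammonium (+1) requires 1 complex ion per 4 ammonium.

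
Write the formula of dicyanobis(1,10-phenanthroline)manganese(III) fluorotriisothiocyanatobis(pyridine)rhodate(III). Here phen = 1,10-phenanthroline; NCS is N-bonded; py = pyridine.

[Mn(CN)2(phen)2][RhF(NCS)3(py)2]

Cation [Mn…]: ligand charges -2, Mn(III) ⇒ ion charge 1+.
Anion [Rh…]: ligand charges -4, Rh(III) ⇒ ion charge 1−.
One 1+ cation balances one 1− anion.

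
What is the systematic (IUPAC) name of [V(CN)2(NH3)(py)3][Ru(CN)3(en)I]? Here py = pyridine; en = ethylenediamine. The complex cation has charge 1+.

Both ions are complex: the cation is named first with the plain metal name, the anion second with the -ate form; each ion's ligands are alphabetised independently.
The complex cation is given as 1+; its ligand charges sum to -2, so V = +3.
A 1:1 salt means the anion carries the equal and opposite charge, 1−.
Anion: ligand charges sum to -4; for the ion to be 1−, Ru = +3.

amminedicyanotris(pyridine)vanadium(III) tricyano(ethylenediamine)iodoruthenate(III)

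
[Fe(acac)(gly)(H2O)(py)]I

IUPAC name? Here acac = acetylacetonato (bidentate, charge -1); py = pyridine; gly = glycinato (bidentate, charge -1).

(acetylacetonato)aqua(glycinato)(pyridine)iron(III) iodide

The 1 iodide counter-ion carries a total charge of -1, so each complex ion is 1+.
Ligand charges: 1×acetylacetonato (-1 each), 1×pyridine (neutral), 1×aqua (neutral), 1×glycinato (-1 each); total -2. So Fe + (-2) = 1+, giving Fe = +3.
Ligands are named alphabetically: acetylacetonato before aqua before glycinato before pyridine.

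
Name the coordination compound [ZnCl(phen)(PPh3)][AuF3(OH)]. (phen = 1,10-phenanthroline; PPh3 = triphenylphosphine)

Both ions are complex: the cation is named first with the plain metal name, the anion second with the -ate form; each ion's ligands are alphabetised independently.
Zinc is always +2 in its complexes; the cation's ligand charges sum to -1, so the complex cation is 1+.
A 1:1 salt means the anion carries the equal and opposite charge, 1−.
Anion: ligand charges sum to -4; for the ion to be 1−, Au = +3.

chloro(1,10-phenanthroline)(triphenylphosphine)zinc(II) trifluorohydroxoaurate(III)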